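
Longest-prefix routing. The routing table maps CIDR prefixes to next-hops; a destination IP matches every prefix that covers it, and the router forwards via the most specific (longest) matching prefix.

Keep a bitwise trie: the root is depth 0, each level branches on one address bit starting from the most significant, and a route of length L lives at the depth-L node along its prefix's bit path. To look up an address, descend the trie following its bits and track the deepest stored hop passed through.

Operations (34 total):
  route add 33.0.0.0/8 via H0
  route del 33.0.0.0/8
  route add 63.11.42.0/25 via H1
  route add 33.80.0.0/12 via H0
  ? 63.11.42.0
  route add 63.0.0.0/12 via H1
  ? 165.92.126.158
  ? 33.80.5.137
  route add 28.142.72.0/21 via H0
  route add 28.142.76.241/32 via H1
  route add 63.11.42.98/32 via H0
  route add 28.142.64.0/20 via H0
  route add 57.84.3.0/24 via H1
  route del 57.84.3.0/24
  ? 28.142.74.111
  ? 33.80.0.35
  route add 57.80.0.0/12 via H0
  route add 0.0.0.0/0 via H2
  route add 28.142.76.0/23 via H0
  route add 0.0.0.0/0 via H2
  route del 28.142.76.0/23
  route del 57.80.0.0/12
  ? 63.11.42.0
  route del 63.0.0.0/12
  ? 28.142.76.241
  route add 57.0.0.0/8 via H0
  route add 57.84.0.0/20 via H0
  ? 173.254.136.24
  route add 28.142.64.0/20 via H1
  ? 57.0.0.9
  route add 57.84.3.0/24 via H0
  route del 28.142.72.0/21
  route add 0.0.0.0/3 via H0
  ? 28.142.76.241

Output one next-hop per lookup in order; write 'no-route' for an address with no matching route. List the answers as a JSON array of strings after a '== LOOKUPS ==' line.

Apply in order:
  add 33.0.0.0/8 -> H0 at depth 8
  - 33.0.0.0/8 clear@8
  add 63.11.42.0/25 -> H1 at depth 25
  add 33.80.0.0/12 -> H0 at depth 12
  lookup 63.11.42.0: bits 0011111100001011001010100 walk d0:-→d1:-→d2:-→d3:-→d4:-→d5:-→d6:-→d7:-→d8:-→d9:-→d10:-→d11:-→d12:-→d13:-→d14:-→d15:-→d16:-→d17:-→d18:-→d19:-→d20:-→d21:-→d22:-→d23:-→d24:-→d25:H1 -> H1
  add 63.0.0.0/12 -> H1 at depth 12
  lookup 165.92.126.158: bits ε walk d0:- -> no-route
  lookup 33.80.5.137: bits 001000010101 walk d0:-→d1:-→d2:-→d3:-→d4:-→d5:-→d6:-→d7:-→d8:-→d9:-→d10:-→d11:-→d12:H0 -> H0
  add 28.142.72.0/21 -> H0 at depth 21
  add 28.142.76.241/32 -> H1 at depth 32
  add 63.11.42.98/32 -> H0 at depth 32
  add 28.142.64.0/20 -> H0 at depth 20
  add 57.84.3.0/24 -> H1 at depth 24
  - 57.84.3.0/24 clear@24
  lookup 28.142.74.111: bits 000111001000111001001 walk d0:-→d1:-→d2:-→d3:-→d4:-→d5:-→d6:-→d7:-→d8:-→d9:-→d10:-→d11:-→d12:-→d13:-→d14:-→d15:-→d16:-→d17:-→d18:-→d19:-→d20:H0→d21:H0 -> H0
  lookup 33.80.0.35: bits 001000010101 walk d0:-→d1:-→d2:-→d3:-→d4:-→d5:-→d6:-→d7:-→d8:-→d9:-→d10:-→d11:-→d12:H0 -> H0
  add 57.80.0.0/12 -> H0 at depth 12
  add 0.0.0.0/0 -> H2 at depth 0
  add 28.142.76.0/23 -> H0 at depth 23
  add 0.0.0.0/0 -> H2 at depth 0
  - 28.142.76.0/23 clear@23
  - 57.80.0.0/12 clear@12
  lookup 63.11.42.0: bits 0011111100001011001010100 walk d0:H2→d1:-→d2:-→d3:-→d4:-→d5:-→d6:-→d7:-→d8:-→d9:-→d10:-→d11:-→d12:H1→d13:-→d14:-→d15:-→d16:-→d17:-→d18:-→d19:-→d20:-→d21:-→d22:-→d23:-→d24:-→d25:H1 -> H1
  - 63.0.0.0/12 clear@12
  lookup 28.142.76.241: bits 00011100100011100100110011110001 walk d0:H2→d1:-→d2:-→d3:-→d4:-→d5:-→d6:-→d7:-→d8:-→d9:-→d10:-→d11:-→d12:-→d13:-→d14:-→d15:-→d16:-→d17:-→d18:-→d19:-→d20:H0→d21:H0→d22:-→d23:-→d24:-→d25:-→d26:-→d27:-→d28:-→d29:-→d30:-→d31:-→d32:H1 -> H1
  add 57.0.0.0/8 -> H0 at depth 8
  add 57.84.0.0/20 -> H0 at depth 20
  lookup 173.254.136.24: bits ε walk d0:H2 -> H2
  add 28.142.64.0/20 -> H1 at depth 20
  lookup 57.0.0.9: bits 001110010 walk d0:H2→d1:-→d2:-→d3:-→d4:-→d5:-→d6:-→d7:-→d8:H0→d9:- -> H0
  add 57.84.3.0/24 -> H0 at depth 24
  - 28.142.72.0/21 clear@21
  add 0.0.0.0/3 -> H0 at depth 3
  lookup 28.142.76.241: bits 00011100100011100100110011110001 walk d0:H2→d1:-→d2:-→d3:H0→d4:-→d5:-→d6:-→d7:-→d8:-→d9:-→d10:-→d11:-→d12:-→d13:-→d14:-→d15:-→d16:-→d17:-→d18:-→d19:-→d20:H1→d21:-→d22:-→d23:-→d24:-→d25:-→d26:-→d27:-→d28:-→d29:-→d30:-→d31:-→d32:H1 -> H1

== LOOKUPS ==
["H1","no-route","H0","H0","H0","H1","H1","H2","H0","H1"]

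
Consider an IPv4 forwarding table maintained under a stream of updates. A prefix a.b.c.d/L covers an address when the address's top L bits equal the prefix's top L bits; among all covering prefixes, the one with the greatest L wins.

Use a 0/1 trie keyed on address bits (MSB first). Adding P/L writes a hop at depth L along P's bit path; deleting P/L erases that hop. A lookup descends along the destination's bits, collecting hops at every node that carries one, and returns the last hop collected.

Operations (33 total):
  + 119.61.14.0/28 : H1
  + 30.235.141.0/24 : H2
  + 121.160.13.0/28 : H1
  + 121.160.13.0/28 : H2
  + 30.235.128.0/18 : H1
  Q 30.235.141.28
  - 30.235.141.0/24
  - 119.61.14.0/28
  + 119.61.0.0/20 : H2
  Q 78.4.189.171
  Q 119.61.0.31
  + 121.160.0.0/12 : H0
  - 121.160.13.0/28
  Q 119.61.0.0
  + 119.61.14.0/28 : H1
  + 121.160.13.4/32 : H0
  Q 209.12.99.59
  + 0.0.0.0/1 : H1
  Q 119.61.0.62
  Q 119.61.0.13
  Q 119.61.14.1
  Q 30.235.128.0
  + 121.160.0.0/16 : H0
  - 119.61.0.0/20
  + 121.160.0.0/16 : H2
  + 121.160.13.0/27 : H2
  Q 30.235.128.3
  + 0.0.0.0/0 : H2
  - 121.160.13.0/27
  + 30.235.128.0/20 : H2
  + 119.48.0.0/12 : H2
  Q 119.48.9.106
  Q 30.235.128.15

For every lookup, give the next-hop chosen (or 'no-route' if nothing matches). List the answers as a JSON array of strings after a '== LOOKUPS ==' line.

Process each operation:
  + 119.61.14.0/28 (H1) depth=28
  + 30.235.141.0/24 (H2) depth=24
  + 121.160.13.0/28 (H1) depth=28
  + 121.160.13.0/28 (H2) depth=28
  + 30.235.128.0/18 (H1) depth=18
  ? 30.235.141.28  path d0:-→d1:-→d2:-→d3:-→d4:-→d5:-→d6:-→d7:-→d8:-→d9:-→d10:-→d11:-→d12:-→d13:-→d14:-→d15:-→d16:-→d17:-→d18:H1→d19:-→d20:-→d21:-→d22:-→d23:-→d24:H2  best=H2
  - 30.235.141.0/24 clear@24
  - 119.61.14.0/28 clear@28
  + 119.61.0.0/20 (H2) depth=20
  ? 78.4.189.171  path d0:-→d1:-→d2:-  best=no-route
  ? 119.61.0.31  path d0:-→d1:-→d2:-→d3:-→d4:-→d5:-→d6:-→d7:-→d8:-→d9:-→d10:-→d11:-→d12:-→d13:-→d14:-→d15:-→d16:-→d17:-→d18:-→d19:-→d20:H2  best=H2
  + 121.160.0.0/12 (H0) depth=12
  - 121.160.13.0/28 clear@28
  ? 119.61.0.0  path d0:-→d1:-→d2:-→d3:-→d4:-→d5:-→d6:-→d7:-→d8:-→d9:-→d10:-→d11:-→d12:-→d13:-→d14:-→d15:-→d16:-→d17:-→d18:-→d19:-→d20:H2  best=H2
  + 119.61.14.0/28 (H1) depth=28
  + 121.160.13.4/32 (H0) depth=32
  ? 209.12.99.59  path d0:-  best=no-route
  + 0.0.0.0/1 (H1) depth=1
  ? 119.61.0.62  path d0:-→d1:H1→d2:-→d3:-→d4:-→d5:-→d6:-→d7:-→d8:-→d9:-→d10:-→d11:-→d12:-→d13:-→d14:-→d15:-→d16:-→d17:-→d18:-→d19:-→d20:H2  best=H2
  ? 119.61.0.13  path d0:-→d1:H1→d2:-→d3:-→d4:-→d5:-→d6:-→d7:-→d8:-→d9:-→d10:-→d11:-→d12:-→d13:-→d14:-→d15:-→d16:-→d17:-→d18:-→d19:-→d20:H2  best=H2
  ? 119.61.14.1  path d0:-→d1:H1→d2:-→d3:-→d4:-→d5:-→d6:-→d7:-→d8:-→d9:-→d10:-→d11:-→d12:-→d13:-→d14:-→d15:-→d16:-→d17:-→d18:-→d19:-→d20:H2→d21:-→d22:-→d23:-→d24:-→d25:-→d26:-→d27:-→d28:H1  best=H1
  ? 30.235.128.0  path d0:-→d1:H1→d2:-→d3:-→d4:-→d5:-→d6:-→d7:-→d8:-→d9:-→d10:-→d11:-→d12:-→d13:-→d14:-→d15:-→d16:-→d17:-→d18:H1→d19:-→d20:-  best=H1
  + 121.160.0.0/16 (H0) depth=16
  - 119.61.0.0/20 clear@20
  + 121.160.0.0/16 (H2) depth=16
  + 121.160.13.0/27 (H2) depth=27
  ? 30.235.128.3  path d0:-→d1:H1→d2:-→d3:-→d4:-→d5:-→d6:-→d7:-→d8:-→d9:-→d10:-→d11:-→d12:-→d13:-→d14:-→d15:-→d16:-→d17:-→d18:H1→d19:-→d20:-  best=H1
  + 0.0.0.0/0 (H2) depth=0
  - 121.160.13.0/27 clear@27
  + 30.235.128.0/20 (H2) depth=20
  + 119.48.0.0/12 (H2) depth=12
  ? 119.48.9.106  path d0:H2→d1:H1→d2:-→d3:-→d4:-→d5:-→d6:-→d7:-→d8:-→d9:-→d10:-→d11:-→d12:H2  best=H2
  ? 30.235.128.15  path d0:H2→d1:H1→d2:-→d3:-→d4:-→d5:-→d6:-→d7:-→d8:-→d9:-→d10:-→d11:-→d12:-→d13:-→d14:-→d15:-→d16:-→d17:-→d18:H1→d19:-→d20:H2  best=H2

== LOOKUPS ==
["H2","no-route","H2","H2","no-route","H2","H2","H1","H1","H1","H2","H2"]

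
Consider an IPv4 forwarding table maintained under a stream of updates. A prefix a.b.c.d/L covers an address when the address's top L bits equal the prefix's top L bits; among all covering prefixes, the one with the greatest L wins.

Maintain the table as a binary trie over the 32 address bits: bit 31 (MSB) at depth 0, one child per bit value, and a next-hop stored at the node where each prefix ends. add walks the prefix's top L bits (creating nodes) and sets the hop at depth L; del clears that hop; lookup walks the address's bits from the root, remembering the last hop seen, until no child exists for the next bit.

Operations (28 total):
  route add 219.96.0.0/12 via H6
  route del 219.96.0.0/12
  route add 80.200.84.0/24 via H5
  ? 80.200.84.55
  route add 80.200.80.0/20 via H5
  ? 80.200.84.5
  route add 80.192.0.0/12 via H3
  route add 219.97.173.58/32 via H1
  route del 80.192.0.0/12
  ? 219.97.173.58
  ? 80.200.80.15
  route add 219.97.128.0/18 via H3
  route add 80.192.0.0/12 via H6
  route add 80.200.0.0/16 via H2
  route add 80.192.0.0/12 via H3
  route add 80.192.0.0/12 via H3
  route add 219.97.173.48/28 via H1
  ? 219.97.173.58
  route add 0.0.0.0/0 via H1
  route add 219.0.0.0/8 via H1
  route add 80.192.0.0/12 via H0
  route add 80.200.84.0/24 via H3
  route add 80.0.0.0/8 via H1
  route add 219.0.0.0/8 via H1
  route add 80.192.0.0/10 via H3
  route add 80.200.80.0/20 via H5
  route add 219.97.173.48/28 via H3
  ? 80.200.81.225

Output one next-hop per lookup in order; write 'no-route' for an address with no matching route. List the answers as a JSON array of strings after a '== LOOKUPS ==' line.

Apply in order:
  add 219.96.0.0/12 -> H6 at depth 12
  - 219.96.0.0/12 clear@12
  add 80.200.84.0/24 -> H5 at depth 24
  ? 80.200.84.55  path d0:-→d1:-→d2:-→d3:-→d4:-→d5:-→d6:-→d7:-→d8:-→d9:-→d10:-→d11:-→d12:-→d13:-→d14:-→d15:-→d16:-→d17:-→d18:-→d19:-→d20:-→d21:-→d22:-→d23:-→d24:H5  best=H5
  add 80.200.80.0/20 -> H5 at depth 20
  ? 80.200.84.5  path d0:-→d1:-→d2:-→d3:-→d4:-→d5:-→d6:-→d7:-→d8:-→d9:-→d10:-→d11:-→d12:-→d13:-→d14:-→d15:-→d16:-→d17:-→d18:-→d19:-→d20:H5→d21:-→d22:-→d23:-→d24:H5  best=H5
  add 80.192.0.0/12 -> H3 at depth 12
  add 219.97.173.58/32 -> H1 at depth 32
  - 80.192.0.0/12 clear@12
  ? 219.97.173.58  path d0:-→d1:-→d2:-→d3:-→d4:-→d5:-→d6:-→d7:-→d8:-→d9:-→d10:-→d11:-→d12:-→d13:-→d14:-→d15:-→d16:-→d17:-→d18:-→d19:-→d20:-→d21:-→d22:-→d23:-→d24:-→d25:-→d26:-→d27:-→d28:-→d29:-→d30:-→d31:-→d32:H1  best=H1
  ? 80.200.80.15  path d0:-→d1:-→d2:-→d3:-→d4:-→d5:-→d6:-→d7:-→d8:-→d9:-→d10:-→d11:-→d12:-→d13:-→d14:-→d15:-→d16:-→d17:-→d18:-→d19:-→d20:H5→d21:-  best=H5
  add 219.97.128.0/18 -> H3 at depth 18
  add 80.192.0.0/12 -> H6 at depth 12
  add 80.200.0.0/16 -> H2 at depth 16
  add 80.192.0.0/12 -> H3 at depth 12
  add 80.192.0.0/12 -> H3 at depth 12
  add 219.97.173.48/28 -> H1 at depth 28
  ? 219.97.173.58  path d0:-→d1:-→d2:-→d3:-→d4:-→d5:-→d6:-→d7:-→d8:-→d9:-→d10:-→d11:-→d12:-→d13:-→d14:-→d15:-→d16:-→d17:-→d18:H3→d19:-→d20:-→d21:-→d22:-→d23:-→d24:-→d25:-→d26:-→d27:-→d28:H1→d29:-→d30:-→d31:-→d32:H1  best=H1
  add 0.0.0.0/0 -> H1 at depth 0
  add 219.0.0.0/8 -> H1 at depth 8
  add 80.192.0.0/12 -> H0 at depth 12
  add 80.200.84.0/24 -> H3 at depth 24
  add 80.0.0.0/8 -> H1 at depth 8
  add 219.0.0.0/8 -> H1 at depth 8
  add 80.192.0.0/10 -> H3 at depth 10
  add 80.200.80.0/20 -> H5 at depth 20
  add 219.97.173.48/28 -> H3 at depth 28
  ? 80.200.81.225  path d0:H1→d1:-→d2:-→d3:-→d4:-→d5:-→d6:-→d7:-→d8:H1→d9:-→d10:H3→d11:-→d12:H0→d13:-→d14:-→d15:-→d16:H2→d17:-→d18:-→d19:-→d20:H5→d21:-  best=H5

== LOOKUPS ==
["H5","H5","H1","H5","H1","H5"]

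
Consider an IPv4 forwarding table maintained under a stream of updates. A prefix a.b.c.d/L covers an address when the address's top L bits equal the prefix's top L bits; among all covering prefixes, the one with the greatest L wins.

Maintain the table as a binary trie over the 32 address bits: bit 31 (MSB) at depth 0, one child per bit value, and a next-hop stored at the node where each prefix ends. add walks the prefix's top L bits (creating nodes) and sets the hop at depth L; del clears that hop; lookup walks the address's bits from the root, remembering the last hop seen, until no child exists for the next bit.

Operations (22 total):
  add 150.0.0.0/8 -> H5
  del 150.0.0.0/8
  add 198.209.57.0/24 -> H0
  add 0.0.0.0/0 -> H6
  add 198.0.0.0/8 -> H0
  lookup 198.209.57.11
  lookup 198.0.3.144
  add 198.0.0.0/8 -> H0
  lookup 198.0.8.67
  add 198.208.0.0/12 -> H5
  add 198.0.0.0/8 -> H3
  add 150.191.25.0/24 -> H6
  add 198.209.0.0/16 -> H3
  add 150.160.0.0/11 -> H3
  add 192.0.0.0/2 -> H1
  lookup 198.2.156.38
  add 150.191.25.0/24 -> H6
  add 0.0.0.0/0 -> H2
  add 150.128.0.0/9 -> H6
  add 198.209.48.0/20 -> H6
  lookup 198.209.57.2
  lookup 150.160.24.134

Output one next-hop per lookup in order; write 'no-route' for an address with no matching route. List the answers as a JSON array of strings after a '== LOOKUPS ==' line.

Trace:
  add 150.0.0.0/8 -> H5 at depth 8
  - 150.0.0.0/8 clear@8
  add 198.209.57.0/24 -> H0 at depth 24
  add 0.0.0.0/0 -> H6 at depth 0
  add 198.0.0.0/8 -> H0 at depth 8
  lookup 198.209.57.11: bits 110001101101000100111001 walk d0:H6→d1:-→d2:-→d3:-→d4:-→d5:-→d6:-→d7:-→d8:H0→d9:-→d10:-→d11:-→d12:-→d13:-→d14:-→d15:-→d16:-→d17:-→d18:-→d19:-→d20:-→d21:-→d22:-→d23:-→d24:H0 -> H0
  lookup 198.0.3.144: bits 11000110 walk d0:H6→d1:-→d2:-→d3:-→d4:-→d5:-→d6:-→d7:-→d8:H0 -> H0
  add 198.0.0.0/8 -> H0 at depth 8
  lookup 198.0.8.67: bits 11000110 walk d0:H6→d1:-→d2:-→d3:-→d4:-→d5:-→d6:-→d7:-→d8:H0 -> H0
  add 198.208.0.0/12 -> H5 at depth 12
  add 198.0.0.0/8 -> H3 at depth 8
  add 150.191.25.0/24 -> H6 at depth 24
  add 198.209.0.0/16 -> H3 at depth 16
  add 150.160.0.0/11 -> H3 at depth 11
  add 192.0.0.0/2 -> H1 at depth 2
  lookup 198.2.156.38: bits 11000110 walk d0:H6→d1:-→d2:H1→d3:-→d4:-→d5:-→d6:-→d7:-→d8:H3 -> H3
  add 150.191.25.0/24 -> H6 at depth 24
  add 0.0.0.0/0 -> H2 at depth 0
  add 150.128.0.0/9 -> H6 at depth 9
  add 198.209.48.0/20 -> H6 at depth 20
  lookup 198.209.57.2: bits 110001101101000100111001 walk d0:H2→d1:-→d2:H1→d3:-→d4:-→d5:-→d6:-→d7:-→d8:H3→d9:-→d10:-→d11:-→d12:H5→d13:-→d14:-→d15:-→d16:H3→d17:-→d18:-→d19:-→d20:H6→d21:-→d22:-→d23:-→d24:H0 -> H0
  lookup 150.160.24.134: bits 10010110101 walk d0:H2→d1:-→d2:-→d3:-→d4:-→d5:-→d6:-→d7:-→d8:-→d9:H6→d10:-→d11:H3 -> H3

== LOOKUPS ==
["H0","H0","H0","H3","H0","H3"]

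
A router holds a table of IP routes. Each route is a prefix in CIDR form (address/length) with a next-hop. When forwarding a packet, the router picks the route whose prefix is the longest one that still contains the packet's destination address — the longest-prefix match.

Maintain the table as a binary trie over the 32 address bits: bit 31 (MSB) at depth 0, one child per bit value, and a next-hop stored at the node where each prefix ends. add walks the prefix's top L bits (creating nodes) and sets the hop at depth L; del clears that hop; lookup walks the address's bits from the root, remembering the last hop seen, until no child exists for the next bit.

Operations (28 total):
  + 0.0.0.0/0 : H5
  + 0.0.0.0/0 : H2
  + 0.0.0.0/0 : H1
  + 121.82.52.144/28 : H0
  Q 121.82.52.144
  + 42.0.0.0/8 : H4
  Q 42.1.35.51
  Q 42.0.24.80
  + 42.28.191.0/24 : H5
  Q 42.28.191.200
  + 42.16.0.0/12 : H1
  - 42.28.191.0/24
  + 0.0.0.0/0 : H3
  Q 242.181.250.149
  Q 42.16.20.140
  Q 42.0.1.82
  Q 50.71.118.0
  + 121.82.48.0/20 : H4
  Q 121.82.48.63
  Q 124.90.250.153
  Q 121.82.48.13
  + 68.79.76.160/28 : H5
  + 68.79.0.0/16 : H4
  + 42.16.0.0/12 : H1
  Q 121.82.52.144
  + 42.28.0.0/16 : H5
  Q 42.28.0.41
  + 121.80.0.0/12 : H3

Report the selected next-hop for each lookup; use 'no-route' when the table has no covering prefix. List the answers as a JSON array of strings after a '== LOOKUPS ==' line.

Process each operation:
  + 0.0.0.0/0 (H5) depth=0
  + 0.0.0.0/0 (H2) depth=0
  + 0.0.0.0/0 (H1) depth=0
  + 121.82.52.144/28 (H0) depth=28
  lookup 121.82.52.144: bits 0111100101010010001101001001 walk d0:H1→d1:-→d2:-→d3:-→d4:-→d5:-→d6:-→d7:-→d8:-→d9:-→d10:-→d11:-→d12:-→d13:-→d14:-→d15:-→d16:-→d17:-→d18:-→d19:-→d20:-→d21:-→d22:-→d23:-→d24:-→d25:-→d26:-→d27:-→d28:H0 -> H0
  + 42.0.0.0/8 (H4) depth=8
  lookup 42.1.35.51: bits 00101010 walk d0:H1→d1:-→d2:-→d3:-→d4:-→d5:-→d6:-→d7:-→d8:H4 -> H4
  lookup 42.0.24.80: bits 00101010 walk d0:H1→d1:-→d2:-→d3:-→d4:-→d5:-→d6:-→d7:-→d8:H4 -> H4
  + 42.28.191.0/24 (H5) depth=24
  lookup 42.28.191.200: bits 001010100001110010111111 walk d0:H1→d1:-→d2:-→d3:-→d4:-→d5:-→d6:-→d7:-→d8:H4→d9:-→d10:-→d11:-→d12:-→d13:-→d14:-→d15:-→d16:-→d17:-→d18:-→d19:-→d20:-→d21:-→d22:-→d23:-→d24:H5 -> H5
  + 42.16.0.0/12 (H1) depth=12
  del 42.28.191.0/24 (clear depth 24)
  + 0.0.0.0/0 (H3) depth=0
  lookup 242.181.250.149: bits ε walk d0:H3 -> H3
  lookup 42.16.20.140: bits 001010100001 walk d0:H3→d1:-→d2:-→d3:-→d4:-→d5:-→d6:-→d7:-→d8:H4→d9:-→d10:-→d11:-→d12:H1 -> H1
  lookup 42.0.1.82: bits 00101010000 walk d0:H3→d1:-→d2:-→d3:-→d4:-→d5:-→d6:-→d7:-→d8:H4→d9:-→d10:-→d11:- -> H4
  lookup 50.71.118.0: bits 001 walk d0:H3→d1:-→d2:-→d3:- -> H3
  + 121.82.48.0/20 (H4) depth=20
  lookup 121.82.48.63: bits 011110010101001000110 walk d0:H3→d1:-→d2:-→d3:-→d4:-→d5:-→d6:-→d7:-→d8:-→d9:-→d10:-→d11:-→d12:-→d13:-→d14:-→d15:-→d16:-→d17:-→d18:-→d19:-→d20:H4→d21:- -> H4
  lookup 124.90.250.153: bits 01111 walk d0:H3→d1:-→d2:-→d3:-→d4:-→d5:- -> H3
  lookup 121.82.48.13: bits 011110010101001000110 walk d0:H3→d1:-→d2:-→d3:-→d4:-→d5:-→d6:-→d7:-→d8:-→d9:-→d10:-→d11:-→d12:-→d13:-→d14:-→d15:-→d16:-→d17:-→d18:-→d19:-→d20:H4→d21:- -> H4
  + 68.79.76.160/28 (H5) depth=28
  + 68.79.0.0/16 (H4) depth=16
  + 42.16.0.0/12 (H1) depth=12
  lookup 121.82.52.144: bits 0111100101010010001101001001 walk d0:H3→d1:-→d2:-→d3:-→d4:-→d5:-→d6:-→d7:-→d8:-→d9:-→d10:-→d11:-→d12:-→d13:-→d14:-→d15:-→d16:-→d17:-→d18:-→d19:-→d20:H4→d21:-→d22:-→d23:-→d24:-→d25:-→d26:-→d27:-→d28:H0 -> H0
  + 42.28.0.0/16 (H5) depth=16
  lookup 42.28.0.41: bits 0010101000011100 walk d0:H3→d1:-→d2:-→d3:-→d4:-→d5:-→d6:-→d7:-→d8:H4→d9:-→d10:-→d11:-→d12:H1→d13:-→d14:-→d15:-→d16:H5 -> H5
  + 121.80.0.0/12 (H3) depth=12

== LOOKUPS ==
["H0","H4","H4","H5","H3","H1","H4","H3","H4","H3","H4","H0","H5"]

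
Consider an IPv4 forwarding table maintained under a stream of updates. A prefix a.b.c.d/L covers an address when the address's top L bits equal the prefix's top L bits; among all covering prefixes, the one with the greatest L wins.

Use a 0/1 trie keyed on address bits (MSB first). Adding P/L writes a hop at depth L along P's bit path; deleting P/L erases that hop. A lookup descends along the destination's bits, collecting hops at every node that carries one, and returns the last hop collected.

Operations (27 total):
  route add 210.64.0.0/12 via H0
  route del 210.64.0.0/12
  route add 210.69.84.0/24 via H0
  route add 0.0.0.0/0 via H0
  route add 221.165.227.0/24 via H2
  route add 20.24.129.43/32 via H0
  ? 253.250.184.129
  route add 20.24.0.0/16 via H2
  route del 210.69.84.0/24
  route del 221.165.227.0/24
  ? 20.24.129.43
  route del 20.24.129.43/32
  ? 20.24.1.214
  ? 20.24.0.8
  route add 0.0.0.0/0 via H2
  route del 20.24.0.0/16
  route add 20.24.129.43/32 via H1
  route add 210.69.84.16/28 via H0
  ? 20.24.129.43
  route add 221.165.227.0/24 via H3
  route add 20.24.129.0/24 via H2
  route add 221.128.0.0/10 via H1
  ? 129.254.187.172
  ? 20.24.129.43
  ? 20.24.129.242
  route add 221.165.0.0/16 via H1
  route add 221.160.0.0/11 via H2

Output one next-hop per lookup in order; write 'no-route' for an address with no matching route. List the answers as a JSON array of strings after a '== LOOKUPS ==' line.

Apply in order:
  + 210.64.0.0/12 (H0) depth=12
  del 210.64.0.0/12 (clear depth 12)
  + 210.69.84.0/24 (H0) depth=24
  + 0.0.0.0/0 (H0) depth=0
  + 221.165.227.0/24 (H2) depth=24
  + 20.24.129.43/32 (H0) depth=32
  Q 253.250.184.129: descend 11 ; hops seen [H0] ; pick H0
  + 20.24.0.0/16 (H2) depth=16
  del 210.69.84.0/24 (clear depth 24)
  del 221.165.227.0/24 (clear depth 24)
  Q 20.24.129.43: descend 00010100000110001000000100101011 ; hops seen [H0,H2,H0] ; pick H0
  del 20.24.129.43/32 (clear depth 32)
  Q 20.24.1.214: descend 0001010000011000 ; hops seen [H0,H2] ; pick H2
  Q 20.24.0.8: descend 0001010000011000 ; hops seen [H0,H2] ; pick H2
  + 0.0.0.0/0 (H2) depth=0
  del 20.24.0.0/16 (clear depth 16)
  + 20.24.129.43/32 (H1) depth=32
  + 210.69.84.16/28 (H0) depth=28
  Q 20.24.129.43: descend 00010100000110001000000100101011 ; hops seen [H2,H1] ; pick H1
  + 221.165.227.0/24 (H3) depth=24
  + 20.24.129.0/24 (H2) depth=24
  + 221.128.0.0/10 (H1) depth=10
  Q 129.254.187.172: descend 1 ; hops seen [H2] ; pick H2
  Q 20.24.129.43: descend 00010100000110001000000100101011 ; hops seen [H2,H2,H1] ; pick H1
  Q 20.24.129.242: descend 000101000001100010000001 ; hops seen [H2,H2] ; pick H2
  + 221.165.0.0/16 (H1) depth=16
  + 221.160.0.0/11 (H2) depth=11

== LOOKUPS ==
["H0","H0","H2","H2","H1","H2","H1","H2"]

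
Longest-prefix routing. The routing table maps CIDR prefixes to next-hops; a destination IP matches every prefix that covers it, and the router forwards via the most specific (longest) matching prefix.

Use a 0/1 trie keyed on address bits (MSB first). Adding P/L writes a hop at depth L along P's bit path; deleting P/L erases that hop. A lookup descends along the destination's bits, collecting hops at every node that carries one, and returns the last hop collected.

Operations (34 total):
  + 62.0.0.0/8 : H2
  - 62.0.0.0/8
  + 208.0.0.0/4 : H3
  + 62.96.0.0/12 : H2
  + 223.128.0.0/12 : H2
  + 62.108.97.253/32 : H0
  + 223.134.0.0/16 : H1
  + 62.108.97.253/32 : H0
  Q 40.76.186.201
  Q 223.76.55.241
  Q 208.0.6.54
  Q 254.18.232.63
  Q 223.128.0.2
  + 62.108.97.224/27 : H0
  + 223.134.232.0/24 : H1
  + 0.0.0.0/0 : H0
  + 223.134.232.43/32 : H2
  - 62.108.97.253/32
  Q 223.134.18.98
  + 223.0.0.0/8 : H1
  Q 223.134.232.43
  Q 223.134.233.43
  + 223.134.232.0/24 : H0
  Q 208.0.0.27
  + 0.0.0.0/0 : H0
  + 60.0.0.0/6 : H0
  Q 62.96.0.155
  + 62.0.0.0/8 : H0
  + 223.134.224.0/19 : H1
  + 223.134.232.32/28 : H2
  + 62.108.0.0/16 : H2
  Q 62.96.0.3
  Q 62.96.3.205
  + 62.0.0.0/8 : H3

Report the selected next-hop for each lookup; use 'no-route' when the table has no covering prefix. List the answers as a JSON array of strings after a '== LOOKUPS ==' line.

Apply in order:
  + 62.0.0.0/8 (H2) depth=8
  del 62.0.0.0/8 (clear depth 8)
  + 208.0.0.0/4 (H3) depth=4
  + 62.96.0.0/12 (H2) depth=12
  + 223.128.0.0/12 (H2) depth=12
  + 62.108.97.253/32 (H0) depth=32
  + 223.134.0.0/16 (H1) depth=16
  + 62.108.97.253/32 (H0) depth=32
  Q 40.76.186.201: descend 001 ; hops seen [∅] ; pick no-route
  Q 223.76.55.241: descend 11011111 ; hops seen [H3] ; pick H3
  Q 208.0.6.54: descend 1101 ; hops seen [H3] ; pick H3
  Q 254.18.232.63: descend 11 ; hops seen [∅] ; pick no-route
  Q 223.128.0.2: descend 1101111110000 ; hops seen [H3,H2] ; pick H2
  + 62.108.97.224/27 (H0) depth=27
  + 223.134.232.0/24 (H1) depth=24
  + 0.0.0.0/0 (H0) depth=0
  + 223.134.232.43/32 (H2) depth=32
  del 62.108.97.253/32 (clear depth 32)
  Q 223.134.18.98: descend 1101111110000110 ; hops seen [H0,H3,H2,H1] ; pick H1
  + 223.0.0.0/8 (H1) depth=8
  Q 223.134.232.43: descend 11011111100001101110100000101011 ; hops seen [H0,H3,H1,H2,H1,H1,H2] ; pick H2
  Q 223.134.233.43: descend 11011111100001101110100 ; hops seen [H0,H3,H1,H2,H1] ; pick H1
  + 223.134.232.0/24 (H0) depth=24
  Q 208.0.0.27: descend 1101 ; hops seen [H0,H3] ; pick H3
  + 0.0.0.0/0 (H0) depth=0
  + 60.0.0.0/6 (H0) depth=6
  Q 62.96.0.155: descend 001111100110 ; hops seen [H0,H0,H2] ; pick H2
  + 62.0.0.0/8 (H0) depth=8
  + 223.134.224.0/19 (H1) depth=19
  + 223.134.232.32/28 (H2) depth=28
  + 62.108.0.0/16 (H2) depth=16
  Q 62.96.0.3: descend 001111100110 ; hops seen [H0,H0,H0,H2] ; pick H2
  Q 62.96.3.205: descend 001111100110 ; hops seen [H0,H0,H0,H2] ; pick H2
  + 62.0.0.0/8 (H3) depth=8

== LOOKUPS ==
["no-route","H3","H3","no-route","H2","H1","H2","H1","H3","H2","H2","H2"]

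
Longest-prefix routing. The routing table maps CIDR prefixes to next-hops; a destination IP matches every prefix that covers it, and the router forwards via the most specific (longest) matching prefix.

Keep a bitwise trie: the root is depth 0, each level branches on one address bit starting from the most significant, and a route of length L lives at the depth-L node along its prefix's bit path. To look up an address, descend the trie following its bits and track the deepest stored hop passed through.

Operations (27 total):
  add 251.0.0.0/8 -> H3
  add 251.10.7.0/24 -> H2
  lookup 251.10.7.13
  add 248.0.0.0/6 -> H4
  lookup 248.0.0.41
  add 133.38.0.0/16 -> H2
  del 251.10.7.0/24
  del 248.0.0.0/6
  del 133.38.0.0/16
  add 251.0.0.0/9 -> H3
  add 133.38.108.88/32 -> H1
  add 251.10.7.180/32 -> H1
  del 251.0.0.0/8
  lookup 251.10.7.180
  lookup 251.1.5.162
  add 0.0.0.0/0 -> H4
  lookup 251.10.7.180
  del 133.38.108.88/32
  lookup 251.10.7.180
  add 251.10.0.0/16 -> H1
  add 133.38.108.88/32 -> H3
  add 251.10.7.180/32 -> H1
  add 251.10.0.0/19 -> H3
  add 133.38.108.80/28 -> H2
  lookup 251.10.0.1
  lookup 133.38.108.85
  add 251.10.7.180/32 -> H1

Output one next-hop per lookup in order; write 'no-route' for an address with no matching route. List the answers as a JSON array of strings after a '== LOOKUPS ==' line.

Trace:
  add 251.0.0.0/8 -> H3 at depth 8
  add 251.10.7.0/24 -> H2 at depth 24
  ? 251.10.7.13  path d0:-→d1:-→d2:-→d3:-→d4:-→d5:-→d6:-→d7:-→d8:H3→d9:-→d10:-→d11:-→d12:-→d13:-→d14:-→d15:-→d16:-→d17:-→d18:-→d19:-→d20:-→d21:-→d22:-→d23:-→d24:H2  best=H2
  add 248.0.0.0/6 -> H4 at depth 6
  ? 248.0.0.41  path d0:-→d1:-→d2:-→d3:-→d4:-→d5:-→d6:H4  best=H4
  add 133.38.0.0/16 -> H2 at depth 16
  del 251.10.7.0/24 (clear depth 24)
  del 248.0.0.0/6 (clear depth 6)
  del 133.38.0.0/16 (clear depth 16)
  add 251.0.0.0/9 -> H3 at depth 9
  add 133.38.108.88/32 -> H1 at depth 32
  add 251.10.7.180/32 -> H1 at depth 32
  del 251.0.0.0/8 (clear depth 8)
  ? 251.10.7.180  path d0:-→d1:-→d2:-→d3:-→d4:-→d5:-→d6:-→d7:-→d8:-→d9:H3→d10:-→d11:-→d12:-→d13:-→d14:-→d15:-→d16:-→d17:-→d18:-→d19:-→d20:-→d21:-→d22:-→d23:-→d24:-→d25:-→d26:-→d27:-→d28:-→d29:-→d30:-→d31:-→d32:H1  best=H1
  ? 251.1.5.162  path d0:-→d1:-→d2:-→d3:-→d4:-→d5:-→d6:-→d7:-→d8:-→d9:H3→d10:-→d11:-→d12:-  best=H3
  add 0.0.0.0/0 -> H4 at depth 0
  ? 251.10.7.180  path d0:H4→d1:-→d2:-→d3:-→d4:-→d5:-→d6:-→d7:-→d8:-→d9:H3→d10:-→d11:-→d12:-→d13:-→d14:-→d15:-→d16:-→d17:-→d18:-→d19:-→d20:-→d21:-→d22:-→d23:-→d24:-→d25:-→d26:-→d27:-→d28:-→d29:-→d30:-→d31:-→d32:H1  best=H1
  del 133.38.108.88/32 (clear depth 32)
  ? 251.10.7.180  path d0:H4→d1:-→d2:-→d3:-→d4:-→d5:-→d6:-→d7:-→d8:-→d9:H3→d10:-→d11:-→d12:-→d13:-→d14:-→d15:-→d16:-→d17:-→d18:-→d19:-→d20:-→d21:-→d22:-→d23:-→d24:-→d25:-→d26:-→d27:-→d28:-→d29:-→d30:-→d31:-→d32:H1  best=H1
  add 251.10.0.0/16 -> H1 at depth 16
  add 133.38.108.88/32 -> H3 at depth 32
  add 251.10.7.180/32 -> H1 at depth 32
  add 251.10.0.0/19 -> H3 at depth 19
  add 133.38.108.80/28 -> H2 at depth 28
  ? 251.10.0.1  path d0:H4→d1:-→d2:-→d3:-→d4:-→d5:-→d6:-→d7:-→d8:-→d9:H3→d10:-→d11:-→d12:-→d13:-→d14:-→d15:-→d16:H1→d17:-→d18:-→d19:H3→d20:-→d21:-  best=H3
  ? 133.38.108.85  path d0:H4→d1:-→d2:-→d3:-→d4:-→d5:-→d6:-→d7:-→d8:-→d9:-→d10:-→d11:-→d12:-→d13:-→d14:-→d15:-→d16:-→d17:-→d18:-→d19:-→d20:-→d21:-→d22:-→d23:-→d24:-→d25:-→d26:-→d27:-→d28:H2  best=H2
  add 251.10.7.180/32 -> H1 at depth 32

== LOOKUPS ==
["H2","H4","H1","H3","H1","H1","H3","H2"]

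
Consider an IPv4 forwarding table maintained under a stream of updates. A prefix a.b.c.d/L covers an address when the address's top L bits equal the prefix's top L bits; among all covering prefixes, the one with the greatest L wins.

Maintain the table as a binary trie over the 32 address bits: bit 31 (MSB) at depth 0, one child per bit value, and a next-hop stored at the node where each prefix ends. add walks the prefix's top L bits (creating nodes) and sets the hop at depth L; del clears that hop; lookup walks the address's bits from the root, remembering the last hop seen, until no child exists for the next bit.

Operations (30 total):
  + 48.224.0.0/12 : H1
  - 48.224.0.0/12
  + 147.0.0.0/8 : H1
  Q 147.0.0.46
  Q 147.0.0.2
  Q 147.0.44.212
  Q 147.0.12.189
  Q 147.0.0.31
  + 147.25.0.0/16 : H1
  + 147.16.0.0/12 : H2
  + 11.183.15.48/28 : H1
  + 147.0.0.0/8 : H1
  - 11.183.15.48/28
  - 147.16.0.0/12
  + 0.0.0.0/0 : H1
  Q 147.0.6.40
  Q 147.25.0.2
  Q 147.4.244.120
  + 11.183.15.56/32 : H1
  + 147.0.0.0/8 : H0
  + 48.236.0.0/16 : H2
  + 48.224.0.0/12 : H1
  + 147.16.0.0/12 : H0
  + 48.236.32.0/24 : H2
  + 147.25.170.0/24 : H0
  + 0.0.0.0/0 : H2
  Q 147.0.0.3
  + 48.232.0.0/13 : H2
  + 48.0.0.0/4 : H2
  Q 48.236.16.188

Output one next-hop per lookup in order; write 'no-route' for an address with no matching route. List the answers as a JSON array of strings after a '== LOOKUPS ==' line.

Trace:
  add 48.224.0.0/12 -> H1 at depth 12
  - 48.224.0.0/12 clear@12
  add 147.0.0.0/8 -> H1 at depth 8
  lookup 147.0.0.46: bits 10010011 walk d0:-→d1:-→d2:-→d3:-→d4:-→d5:-→d6:-→d7:-→d8:H1 -> H1
  lookup 147.0.0.2: bits 10010011 walk d0:-→d1:-→d2:-→d3:-→d4:-→d5:-→d6:-→d7:-→d8:H1 -> H1
  lookup 147.0.44.212: bits 10010011 walk d0:-→d1:-→d2:-→d3:-→d4:-→d5:-→d6:-→d7:-→d8:H1 -> H1
  lookup 147.0.12.189: bits 10010011 walk d0:-→d1:-→d2:-→d3:-→d4:-→d5:-→d6:-→d7:-→d8:H1 -> H1
  lookup 147.0.0.31: bits 10010011 walk d0:-→d1:-→d2:-→d3:-→d4:-→d5:-→d6:-→d7:-→d8:H1 -> H1
  add 147.25.0.0/16 -> H1 at depth 16
  add 147.16.0.0/12 -> H2 at depth 12
  add 11.183.15.48/28 -> H1 at depth 28
  add 147.0.0.0/8 -> H1 at depth 8
  - 11.183.15.48/28 clear@28
  - 147.16.0.0/12 clear@12
  add 0.0.0.0/0 -> H1 at depth 0
  lookup 147.0.6.40: bits 10010011000 walk d0:H1→d1:-→d2:-→d3:-→d4:-→d5:-→d6:-→d7:-→d8:H1→d9:-→d10:-→d11:- -> H1
  lookup 147.25.0.2: bits 1001001100011001 walk d0:H1→d1:-→d2:-→d3:-→d4:-→d5:-→d6:-→d7:-→d8:H1→d9:-→d10:-→d11:-→d12:-→d13:-→d14:-→d15:-→d16:H1 -> H1
  lookup 147.4.244.120: bits 10010011000 walk d0:H1→d1:-→d2:-→d3:-→d4:-→d5:-→d6:-→d7:-→d8:H1→d9:-→d10:-→d11:- -> H1
  add 11.183.15.56/32 -> H1 at depth 32
  add 147.0.0.0/8 -> H0 at depth 8
  add 48.236.0.0/16 -> H2 at depth 16
  add 48.224.0.0/12 -> H1 at depth 12
  add 147.16.0.0/12 -> H0 at depth 12
  add 48.236.32.0/24 -> H2 at depth 24
  add 147.25.170.0/24 -> H0 at depth 24
  add 0.0.0.0/0 -> H2 at depth 0
  lookup 147.0.0.3: bits 10010011000 walk d0:H2→d1:-→d2:-→d3:-→d4:-→d5:-→d6:-→d7:-→d8:H0→d9:-→d10:-→d11:- -> H0
  add 48.232.0.0/13 -> H2 at depth 13
  add 48.0.0.0/4 -> H2 at depth 4
  lookup 48.236.16.188: bits 001100001110110000 walk d0:H2→d1:-→d2:-→d3:-→d4:H2→d5:-→d6:-→d7:-→d8:-→d9:-→d10:-→d11:-→d12:H1→d13:H2→d14:-→d15:-→d16:H2→d17:-→d18:- -> H2

== LOOKUPS ==
["H1","H1","H1","H1","H1","H1","H1","H1","H0","H2"]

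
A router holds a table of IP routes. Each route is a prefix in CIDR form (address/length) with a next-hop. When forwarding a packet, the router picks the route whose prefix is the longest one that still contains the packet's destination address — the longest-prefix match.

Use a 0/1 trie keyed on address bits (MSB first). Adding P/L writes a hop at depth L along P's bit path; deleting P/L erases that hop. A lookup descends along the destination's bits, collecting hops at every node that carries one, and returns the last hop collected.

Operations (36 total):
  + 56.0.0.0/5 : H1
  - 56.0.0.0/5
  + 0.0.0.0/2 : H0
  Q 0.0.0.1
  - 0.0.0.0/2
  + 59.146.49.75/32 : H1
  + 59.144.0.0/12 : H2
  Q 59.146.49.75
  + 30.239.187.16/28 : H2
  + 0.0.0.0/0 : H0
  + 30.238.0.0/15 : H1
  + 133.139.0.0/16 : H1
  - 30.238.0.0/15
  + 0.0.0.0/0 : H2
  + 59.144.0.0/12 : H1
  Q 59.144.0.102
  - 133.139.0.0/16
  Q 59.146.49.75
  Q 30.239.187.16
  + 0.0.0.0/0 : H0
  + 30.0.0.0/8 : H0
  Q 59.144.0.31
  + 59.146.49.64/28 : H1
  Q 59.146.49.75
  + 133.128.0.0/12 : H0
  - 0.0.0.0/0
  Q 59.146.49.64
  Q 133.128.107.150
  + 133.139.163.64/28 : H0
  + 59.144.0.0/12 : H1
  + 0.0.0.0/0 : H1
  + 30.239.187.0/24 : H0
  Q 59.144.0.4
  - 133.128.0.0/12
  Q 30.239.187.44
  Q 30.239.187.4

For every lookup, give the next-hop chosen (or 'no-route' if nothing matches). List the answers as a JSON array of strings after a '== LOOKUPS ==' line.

Trace:
  + 56.0.0.0/5 (H1) depth=5
  del 56.0.0.0/5 (clear depth 5)
  + 0.0.0.0/2 (H0) depth=2
  Q 0.0.0.1: descend 00 ; hops seen [H0] ; pick H0
  del 0.0.0.0/2 (clear depth 2)
  + 59.146.49.75/32 (H1) depth=32
  + 59.144.0.0/12 (H2) depth=12
  Q 59.146.49.75: descend 00111011100100100011000101001011 ; hops seen [H2,H1] ; pick H1
  + 30.239.187.16/28 (H2) depth=28
  + 0.0.0.0/0 (H0) depth=0
  + 30.238.0.0/15 (H1) depth=15
  + 133.139.0.0/16 (H1) depth=16
  del 30.238.0.0/15 (clear depth 15)
  + 0.0.0.0/0 (H2) depth=0
  + 59.144.0.0/12 (H1) depth=12
  Q 59.144.0.102: descend 00111011100100 ; hops seen [H2,H1] ; pick H1
  del 133.139.0.0/16 (clear depth 16)
  Q 59.146.49.75: descend 00111011100100100011000101001011 ; hops seen [H2,H1,H1] ; pick H1
  Q 30.239.187.16: descend 0001111011101111101110110001 ; hops seen [H2,H2] ; pick H2
  + 0.0.0.0/0 (H0) depth=0
  + 30.0.0.0/8 (H0) depth=8
  Q 59.144.0.31: descend 00111011100100 ; hops seen [H0,H1] ; pick H1
  + 59.146.49.64/28 (H1) depth=28
  Q 59.146.49.75: descend 00111011100100100011000101001011 ; hops seen [H0,H1,H1,H1] ; pick H1
  + 133.128.0.0/12 (H0) depth=12
  del 0.0.0.0/0 (clear depth 0)
  Q 59.146.49.64: descend 0011101110010010001100010100 ; hops seen [H1,H1] ; pick H1
  Q 133.128.107.150: descend 100001011000 ; hops seen [H0] ; pick H0
  + 133.139.163.64/28 (H0) depth=28
  + 59.144.0.0/12 (H1) depth=12
  + 0.0.0.0/0 (H1) depth=0
  + 30.239.187.0/24 (H0) depth=24
  Q 59.144.0.4: descend 00111011100100 ; hops seen [H1,H1] ; pick H1
  del 133.128.0.0/12 (clear depth 12)
  Q 30.239.187.44: descend 00011110111011111011101100 ; hops seen [H1,H0,H0] ; pick H0
  Q 30.239.187.4: descend 000111101110111110111011000 ; hops seen [H1,H0,H0] ; pick H0

== LOOKUPS ==
["H0","H1","H1","H1","H2","H1","H1","H1","H0","H1","H0","H0"]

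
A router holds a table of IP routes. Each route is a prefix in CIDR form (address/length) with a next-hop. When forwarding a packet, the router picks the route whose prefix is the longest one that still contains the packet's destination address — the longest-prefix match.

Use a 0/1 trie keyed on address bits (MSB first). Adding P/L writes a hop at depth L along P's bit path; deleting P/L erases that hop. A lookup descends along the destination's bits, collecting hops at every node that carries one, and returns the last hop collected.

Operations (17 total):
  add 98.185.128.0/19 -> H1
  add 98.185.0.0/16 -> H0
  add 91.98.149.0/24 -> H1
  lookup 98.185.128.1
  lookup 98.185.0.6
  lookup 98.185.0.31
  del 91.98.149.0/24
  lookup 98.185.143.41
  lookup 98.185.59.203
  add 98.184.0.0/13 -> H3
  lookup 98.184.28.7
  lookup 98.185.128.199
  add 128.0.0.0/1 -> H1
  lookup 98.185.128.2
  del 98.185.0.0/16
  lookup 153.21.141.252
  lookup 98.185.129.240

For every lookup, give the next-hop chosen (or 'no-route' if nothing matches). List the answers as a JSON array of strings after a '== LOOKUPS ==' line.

Process each operation:
  add 98.185.128.0/19 -> H1 at depth 19
  add 98.185.0.0/16 -> H0 at depth 16
  add 91.98.149.0/24 -> H1 at depth 24
  ? 98.185.128.1  path d0:-→d1:-→d2:-→d3:-→d4:-→d5:-→d6:-→d7:-→d8:-→d9:-→d10:-→d11:-→d12:-→d13:-→d14:-→d15:-→d16:H0→d17:-→d18:-→d19:H1  best=H1
  ? 98.185.0.6  path d0:-→d1:-→d2:-→d3:-→d4:-→d5:-→d6:-→d7:-→d8:-→d9:-→d10:-→d11:-→d12:-→d13:-→d14:-→d15:-→d16:H0  best=H0
  ? 98.185.0.31  path d0:-→d1:-→d2:-→d3:-→d4:-→d5:-→d6:-→d7:-→d8:-→d9:-→d10:-→d11:-→d12:-→d13:-→d14:-→d15:-→d16:H0  best=H0
  - 91.98.149.0/24 clear@24
  ? 98.185.143.41  path d0:-→d1:-→d2:-→d3:-→d4:-→d5:-→d6:-→d7:-→d8:-→d9:-→d10:-→d11:-→d12:-→d13:-→d14:-→d15:-→d16:H0→d17:-→d18:-→d19:H1  best=H1
  ? 98.185.59.203  path d0:-→d1:-→d2:-→d3:-→d4:-→d5:-→d6:-→d7:-→d8:-→d9:-→d10:-→d11:-→d12:-→d13:-→d14:-→d15:-→d16:H0  best=H0
  add 98.184.0.0/13 -> H3 at depth 13
  ? 98.184.28.7  path d0:-→d1:-→d2:-→d3:-→d4:-→d5:-→d6:-→d7:-→d8:-→d9:-→d10:-→d11:-→d12:-→d13:H3→d14:-→d15:-  best=H3
  ? 98.185.128.199  path d0:-→d1:-→d2:-→d3:-→d4:-→d5:-→d6:-→d7:-→d8:-→d9:-→d10:-→d11:-→d12:-→d13:H3→d14:-→d15:-→d16:H0→d17:-→d18:-→d19:H1  best=H1
  add 128.0.0.0/1 -> H1 at depth 1
  ? 98.185.128.2  path d0:-→d1:-→d2:-→d3:-→d4:-→d5:-→d6:-→d7:-→d8:-→d9:-→d10:-→d11:-→d12:-→d13:H3→d14:-→d15:-→d16:H0→d17:-→d18:-→d19:H1  best=H1
  - 98.185.0.0/16 clear@16
  ? 153.21.141.252  path d0:-→d1:H1  best=H1
  ? 98.185.129.240  path d0:-→d1:-→d2:-→d3:-→d4:-→d5:-→d6:-→d7:-→d8:-→d9:-→d10:-→d11:-→d12:-→d13:H3→d14:-→d15:-→d16:-→d17:-→d18:-→d19:H1  best=H1

== LOOKUPS ==
["H1","H0","H0","H1","H0","H3","H1","H1","H1","H1"]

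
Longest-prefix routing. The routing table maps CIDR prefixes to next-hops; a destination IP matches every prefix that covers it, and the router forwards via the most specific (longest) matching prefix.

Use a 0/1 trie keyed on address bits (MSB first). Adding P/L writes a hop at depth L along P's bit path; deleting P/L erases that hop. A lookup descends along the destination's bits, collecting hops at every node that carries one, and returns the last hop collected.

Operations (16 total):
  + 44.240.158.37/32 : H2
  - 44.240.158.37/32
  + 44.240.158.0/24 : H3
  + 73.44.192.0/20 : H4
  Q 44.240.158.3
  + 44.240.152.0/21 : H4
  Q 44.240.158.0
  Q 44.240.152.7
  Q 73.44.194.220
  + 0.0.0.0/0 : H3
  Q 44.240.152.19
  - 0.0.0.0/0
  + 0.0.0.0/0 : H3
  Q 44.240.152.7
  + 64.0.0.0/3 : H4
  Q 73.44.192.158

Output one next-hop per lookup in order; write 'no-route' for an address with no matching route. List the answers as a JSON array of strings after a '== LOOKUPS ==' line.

Apply in order:
  add 44.240.158.37/32 -> H2 at depth 32
  - 44.240.158.37/32 clear@32
  add 44.240.158.0/24 -> H3 at depth 24
  add 73.44.192.0/20 -> H4 at depth 20
  Q 44.240.158.3: descend 00101100111100001001111000 ; hops seen [H3] ; pick H3
  add 44.240.152.0/21 -> H4 at depth 21
  Q 44.240.158.0: descend 00101100111100001001111000 ; hops seen [H4,H3] ; pick H3
  Q 44.240.152.7: descend 001011001111000010011 ; hops seen [H4] ; pick H4
  Q 73.44.194.220: descend 01001001001011001100 ; hops seen [H4] ; pick H4
  add 0.0.0.0/0 -> H3 at depth 0
  Q 44.240.152.19: descend 001011001111000010011 ; hops seen [H3,H4] ; pick H4
  - 0.0.0.0/0 clear@0
  add 0.0.0.0/0 -> H3 at depth 0
  Q 44.240.152.7: descend 001011001111000010011 ; hops seen [H3,H4] ; pick H4
  add 64.0.0.0/3 -> H4 at depth 3
  Q 73.44.192.158: descend 01001001001011001100 ; hops seen [H3,H4,H4] ; pick H4

== LOOKUPS ==
["H3","H3","H4","H4","H4","H4","H4"]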